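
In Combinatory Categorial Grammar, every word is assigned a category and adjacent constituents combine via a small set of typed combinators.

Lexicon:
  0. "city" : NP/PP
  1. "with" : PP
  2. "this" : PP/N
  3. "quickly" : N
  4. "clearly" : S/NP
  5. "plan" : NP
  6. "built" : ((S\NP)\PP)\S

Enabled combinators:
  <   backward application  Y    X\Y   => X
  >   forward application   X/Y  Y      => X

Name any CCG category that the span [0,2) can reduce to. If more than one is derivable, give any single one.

NP

[0,7] S   <
  [0,2] NP   >
    [0,1] "city" : NP/PP
    [1,2] "with" : PP
  [2,7] S\NP   <
    [2,4] PP   >
      [2,3] "this" : PP/N
      [3,4] "quickly" : N
    [4,7] (S\NP)\PP   <
      [4,6] S   >
        [4,5] "clearly" : S/NP
        [5,6] "plan" : NP
      [6,7] "built" : ((S\NP)\PP)\S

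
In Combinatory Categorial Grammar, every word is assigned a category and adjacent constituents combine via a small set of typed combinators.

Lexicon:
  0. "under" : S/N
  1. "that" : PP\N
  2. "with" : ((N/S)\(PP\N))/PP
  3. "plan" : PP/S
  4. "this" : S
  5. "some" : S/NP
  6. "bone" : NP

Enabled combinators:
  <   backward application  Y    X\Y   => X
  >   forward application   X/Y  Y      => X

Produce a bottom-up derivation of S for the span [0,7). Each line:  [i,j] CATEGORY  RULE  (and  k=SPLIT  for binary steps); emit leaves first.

[0,1] S/N  lex  "under"
[1,2] PP\N  lex  "that"
[2,3] ((N/S)\(PP\N))/PP  lex  "with"
[3,4] PP/S  lex  "plan"
[4,5] S  lex  "this"
[3,5] PP  >  k=4
[2,5] (N/S)\(PP\N)  >  k=3
[1,5] N/S  <  k=2
[5,6] S/NP  lex  "some"
[6,7] NP  lex  "bone"
[5,7] S  >  k=6
[1,7] N  >  k=5
[0,7] S  >  k=1

[0,7] S   >
  [0,1] "under" : S/N
  [1,7] N   >
    [1,5] N/S   <
      [1,2] "that" : PP\N
      [2,5] (N/S)\(PP\N)   >
        [2,3] "with" : ((N/S)\(PP\N))/PP
        [3,5] PP   >
          [3,4] "plan" : PP/S
          [4,5] "this" : S
    [5,7] S   >
      [5,6] "some" : S/NP
      [6,7] "bone" : NP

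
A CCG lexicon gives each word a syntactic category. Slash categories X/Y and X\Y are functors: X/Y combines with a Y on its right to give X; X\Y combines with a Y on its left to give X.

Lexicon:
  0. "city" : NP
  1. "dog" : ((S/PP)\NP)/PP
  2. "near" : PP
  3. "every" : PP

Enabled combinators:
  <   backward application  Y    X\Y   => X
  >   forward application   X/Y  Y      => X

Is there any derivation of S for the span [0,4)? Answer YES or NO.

YES

[0,4] S   >
  [0,3] S/PP   <
    [0,1] "city" : NP
    [1,3] (S/PP)\NP   >
      [1,2] "dog" : ((S/PP)\NP)/PP
      [2,3] "near" : PP
  [3,4] "every" : PP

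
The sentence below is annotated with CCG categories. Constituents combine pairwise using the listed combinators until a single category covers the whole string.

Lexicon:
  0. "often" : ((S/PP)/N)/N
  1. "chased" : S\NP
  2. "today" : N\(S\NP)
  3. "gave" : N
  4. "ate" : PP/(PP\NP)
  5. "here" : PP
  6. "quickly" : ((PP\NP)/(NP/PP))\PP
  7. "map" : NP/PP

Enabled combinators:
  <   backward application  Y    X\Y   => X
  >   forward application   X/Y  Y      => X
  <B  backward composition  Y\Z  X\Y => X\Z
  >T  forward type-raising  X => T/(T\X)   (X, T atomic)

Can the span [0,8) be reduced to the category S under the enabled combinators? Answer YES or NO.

[0,8] S   >
  [0,4] S/PP   >
    [0,3] (S/PP)/N   >
      [0,1] "often" : ((S/PP)/N)/N
      [1,3] N   <
        [1,2] "chased" : S\NP
        [2,3] "today" : N\(S\NP)
    [3,4] "gave" : N
  [4,8] PP   >
    [4,5] "ate" : PP/(PP\NP)
    [5,8] PP\NP   >
      [5,7] (PP\NP)/(NP/PP)   <
        [5,6] "here" : PP
        [6,7] "quickly" : ((PP\NP)/(NP/PP))\PP
      [7,8] "map" : NP/PP

YES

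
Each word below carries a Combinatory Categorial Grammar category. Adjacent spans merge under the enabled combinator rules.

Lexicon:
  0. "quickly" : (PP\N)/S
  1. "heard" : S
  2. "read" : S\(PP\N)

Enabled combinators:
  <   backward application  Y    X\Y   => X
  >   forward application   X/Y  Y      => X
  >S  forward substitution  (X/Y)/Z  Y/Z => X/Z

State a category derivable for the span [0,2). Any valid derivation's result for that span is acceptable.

[0,3] S   <
  [0,2] PP\N   >
    [0,1] "quickly" : (PP\N)/S
    [1,2] "heard" : S
  [2,3] "read" : S\(PP\N)

PP\N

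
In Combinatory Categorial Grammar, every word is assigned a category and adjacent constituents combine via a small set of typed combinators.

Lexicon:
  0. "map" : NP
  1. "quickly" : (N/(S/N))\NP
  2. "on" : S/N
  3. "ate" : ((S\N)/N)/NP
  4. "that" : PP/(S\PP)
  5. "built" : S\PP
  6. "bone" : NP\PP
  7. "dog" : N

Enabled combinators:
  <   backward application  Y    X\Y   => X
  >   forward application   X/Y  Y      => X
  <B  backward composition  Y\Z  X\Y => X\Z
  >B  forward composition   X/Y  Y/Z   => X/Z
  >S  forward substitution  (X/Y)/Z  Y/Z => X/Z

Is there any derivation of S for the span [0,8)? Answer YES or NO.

[0,8] S   <
  [0,3] N   >
    [0,2] N/(S/N)   <
      [0,1] "map" : NP
      [1,2] "quickly" : (N/(S/N))\NP
    [2,3] "on" : S/N
  [3,8] S\N   >
    [3,7] (S\N)/N   >
      [3,4] "ate" : ((S\N)/N)/NP
      [4,7] NP   <
        [4,6] PP   >
          [4,5] "that" : PP/(S\PP)
          [5,6] "built" : S\PP
        [6,7] "bone" : NP\PP
    [7,8] "dog" : N

YES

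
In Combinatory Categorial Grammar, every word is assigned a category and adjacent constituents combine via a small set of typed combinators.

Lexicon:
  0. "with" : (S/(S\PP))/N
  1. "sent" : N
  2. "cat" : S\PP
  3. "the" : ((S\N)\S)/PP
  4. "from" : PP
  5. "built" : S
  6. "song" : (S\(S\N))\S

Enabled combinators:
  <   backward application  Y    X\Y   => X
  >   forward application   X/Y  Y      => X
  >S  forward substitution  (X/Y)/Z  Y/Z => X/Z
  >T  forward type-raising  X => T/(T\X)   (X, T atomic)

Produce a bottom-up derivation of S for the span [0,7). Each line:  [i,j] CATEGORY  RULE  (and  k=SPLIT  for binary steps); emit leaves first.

[0,7] S   <
  [0,5] S\N   <
    [0,3] S   >
      [0,2] S/(S\PP)   >
        [0,1] "with" : (S/(S\PP))/N
        [1,2] "sent" : N
      [2,3] "cat" : S\PP
    [3,5] (S\N)\S   >
      [3,4] "the" : ((S\N)\S)/PP
      [4,5] "from" : PP
  [5,7] S\(S\N)   <
    [5,6] "built" : S
    [6,7] "song" : (S\(S\N))\S

[0,1] (S/(S\PP))/N  lex  "with"
[1,2] N  lex  "sent"
[0,2] S/(S\PP)  >  k=1
[2,3] S\PP  lex  "cat"
[0,3] S  >  k=2
[3,4] ((S\N)\S)/PP  lex  "the"
[4,5] PP  lex  "from"
[3,5] (S\N)\S  >  k=4
[0,5] S\N  <  k=3
[5,6] S  lex  "built"
[6,7] (S\(S\N))\S  lex  "song"
[5,7] S\(S\N)  <  k=6
[0,7] S  <  k=5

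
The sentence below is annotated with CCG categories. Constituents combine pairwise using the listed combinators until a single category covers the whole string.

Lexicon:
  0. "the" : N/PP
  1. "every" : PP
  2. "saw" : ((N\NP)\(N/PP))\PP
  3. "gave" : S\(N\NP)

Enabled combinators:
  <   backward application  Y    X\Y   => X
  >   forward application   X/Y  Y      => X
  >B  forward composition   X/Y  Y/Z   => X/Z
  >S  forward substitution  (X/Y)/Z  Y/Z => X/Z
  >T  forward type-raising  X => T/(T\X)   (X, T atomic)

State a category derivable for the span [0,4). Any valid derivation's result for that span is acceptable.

[0,4] S   <
  [0,3] N\NP   <
    [0,1] "the" : N/PP
    [1,3] (N\NP)\(N/PP)   <
      [1,2] "every" : PP
      [2,3] "saw" : ((N\NP)\(N/PP))\PP
  [3,4] "gave" : S\(N\NP)

S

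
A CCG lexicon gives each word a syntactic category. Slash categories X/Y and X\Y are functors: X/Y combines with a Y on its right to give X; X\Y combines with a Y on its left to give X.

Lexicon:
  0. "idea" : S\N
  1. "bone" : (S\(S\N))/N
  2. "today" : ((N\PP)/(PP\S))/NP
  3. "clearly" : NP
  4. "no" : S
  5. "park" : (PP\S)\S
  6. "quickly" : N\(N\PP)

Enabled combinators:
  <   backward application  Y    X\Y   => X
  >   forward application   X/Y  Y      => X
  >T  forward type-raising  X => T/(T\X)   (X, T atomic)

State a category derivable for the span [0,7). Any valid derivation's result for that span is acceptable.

[0,7] S   <
  [0,1] "idea" : S\N
  [1,7] S\(S\N)   >
    [1,2] "bone" : (S\(S\N))/N
    [2,7] N   <
      [2,6] N\PP   >
        [2,4] (N\PP)/(PP\S)   >
          [2,3] "today" : ((N\PP)/(PP\S))/NP
          [3,4] "clearly" : NP
        [4,6] PP\S   <
          [4,5] "no" : S
          [5,6] "park" : (PP\S)\S
      [6,7] "quickly" : N\(N\PP)

S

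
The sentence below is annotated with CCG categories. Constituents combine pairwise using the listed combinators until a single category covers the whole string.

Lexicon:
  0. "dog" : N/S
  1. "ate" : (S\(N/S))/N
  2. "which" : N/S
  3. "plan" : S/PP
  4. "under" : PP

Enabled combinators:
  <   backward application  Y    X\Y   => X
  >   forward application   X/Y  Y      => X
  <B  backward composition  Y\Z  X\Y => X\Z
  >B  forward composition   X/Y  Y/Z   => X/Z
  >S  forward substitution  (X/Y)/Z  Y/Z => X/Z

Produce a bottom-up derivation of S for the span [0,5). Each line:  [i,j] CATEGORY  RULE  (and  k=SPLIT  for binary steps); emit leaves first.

[0,5] S   <
  [0,1] "dog" : N/S
  [1,5] S\(N/S)   >
    [1,2] "ate" : (S\(N/S))/N
    [2,5] N   >
      [2,3] "which" : N/S
      [3,5] S   >
        [3,4] "plan" : S/PP
        [4,5] "under" : PP

[0,1] N/S  lex  "dog"
[1,2] (S\(N/S))/N  lex  "ate"
[2,3] N/S  lex  "which"
[3,4] S/PP  lex  "plan"
[4,5] PP  lex  "under"
[3,5] S  >  k=4
[2,5] N  >  k=3
[1,5] S\(N/S)  >  k=2
[0,5] S  <  k=1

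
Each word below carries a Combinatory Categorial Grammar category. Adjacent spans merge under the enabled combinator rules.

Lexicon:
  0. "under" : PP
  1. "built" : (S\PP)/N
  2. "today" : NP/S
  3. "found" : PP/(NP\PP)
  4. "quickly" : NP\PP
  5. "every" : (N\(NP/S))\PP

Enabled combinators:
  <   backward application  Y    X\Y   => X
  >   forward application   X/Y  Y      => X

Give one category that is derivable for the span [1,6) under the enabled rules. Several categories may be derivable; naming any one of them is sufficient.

S\PP

[0,6] S   <
  [0,1] "under" : PP
  [1,6] S\PP   >
    [1,2] "built" : (S\PP)/N
    [2,6] N   <
      [2,3] "today" : NP/S
      [3,6] N\(NP/S)   <
        [3,5] PP   >
          [3,4] "found" : PP/(NP\PP)
          [4,5] "quickly" : NP\PP
        [5,6] "every" : (N\(NP/S))\PP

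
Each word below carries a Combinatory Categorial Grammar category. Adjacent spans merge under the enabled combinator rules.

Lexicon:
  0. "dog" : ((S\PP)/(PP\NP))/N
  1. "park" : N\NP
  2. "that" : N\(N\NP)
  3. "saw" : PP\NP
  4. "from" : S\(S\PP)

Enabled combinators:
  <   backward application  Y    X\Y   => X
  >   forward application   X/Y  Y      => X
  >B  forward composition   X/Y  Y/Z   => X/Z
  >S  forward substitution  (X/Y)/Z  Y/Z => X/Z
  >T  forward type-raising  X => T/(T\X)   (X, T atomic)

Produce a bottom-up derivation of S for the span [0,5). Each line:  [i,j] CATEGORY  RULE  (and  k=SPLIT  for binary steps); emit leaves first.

[0,5] S   <
  [0,4] S\PP   >
    [0,3] (S\PP)/(PP\NP)   >
      [0,1] "dog" : ((S\PP)/(PP\NP))/N
      [1,3] N   <
        [1,2] "park" : N\NP
        [2,3] "that" : N\(N\NP)
    [3,4] "saw" : PP\NP
  [4,5] "from" : S\(S\PP)

[0,1] ((S\PP)/(PP\NP))/N  lex  "dog"
[1,2] N\NP  lex  "park"
[2,3] N\(N\NP)  lex  "that"
[1,3] N  <  k=2
[0,3] (S\PP)/(PP\NP)  >  k=1
[3,4] PP\NP  lex  "saw"
[0,4] S\PP  >  k=3
[4,5] S\(S\PP)  lex  "from"
[0,5] S  <  k=4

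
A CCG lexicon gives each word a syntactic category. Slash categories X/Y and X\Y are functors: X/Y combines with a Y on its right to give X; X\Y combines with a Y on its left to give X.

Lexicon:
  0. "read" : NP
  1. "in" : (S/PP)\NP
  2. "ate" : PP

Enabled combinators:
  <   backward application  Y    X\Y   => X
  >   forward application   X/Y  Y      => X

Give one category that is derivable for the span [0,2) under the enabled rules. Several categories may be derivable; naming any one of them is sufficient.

[0,3] S   >
  [0,2] S/PP   <
    [0,1] "read" : NP
    [1,2] "in" : (S/PP)\NP
  [2,3] "ate" : PP

S/PP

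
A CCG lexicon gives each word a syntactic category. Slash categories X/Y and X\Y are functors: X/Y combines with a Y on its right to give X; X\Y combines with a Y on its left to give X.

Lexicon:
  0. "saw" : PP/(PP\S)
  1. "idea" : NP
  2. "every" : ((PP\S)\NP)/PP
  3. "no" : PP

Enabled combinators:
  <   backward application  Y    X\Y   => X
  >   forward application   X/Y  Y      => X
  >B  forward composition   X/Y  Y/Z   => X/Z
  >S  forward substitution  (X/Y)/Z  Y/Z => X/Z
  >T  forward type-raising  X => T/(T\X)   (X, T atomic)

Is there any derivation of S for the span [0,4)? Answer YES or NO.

PP/(PP\S) NP ((PP\S)\NP)/PP PP
CKY chart[0,4] = {N/(N\PP), NP/(NP\PP), PP, PP/(PP\PP), S/(S\PP)}; S ∉ chart

NO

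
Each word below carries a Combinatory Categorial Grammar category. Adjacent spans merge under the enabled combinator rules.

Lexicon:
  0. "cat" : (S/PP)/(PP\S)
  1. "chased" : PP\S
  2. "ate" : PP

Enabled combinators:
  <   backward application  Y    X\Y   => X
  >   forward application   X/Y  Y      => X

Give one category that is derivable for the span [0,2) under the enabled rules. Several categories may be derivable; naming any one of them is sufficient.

S/PP

[0,3] S   >
  [0,2] S/PP   >
    [0,1] "cat" : (S/PP)/(PP\S)
    [1,2] "chased" : PP\S
  [2,3] "ate" : PP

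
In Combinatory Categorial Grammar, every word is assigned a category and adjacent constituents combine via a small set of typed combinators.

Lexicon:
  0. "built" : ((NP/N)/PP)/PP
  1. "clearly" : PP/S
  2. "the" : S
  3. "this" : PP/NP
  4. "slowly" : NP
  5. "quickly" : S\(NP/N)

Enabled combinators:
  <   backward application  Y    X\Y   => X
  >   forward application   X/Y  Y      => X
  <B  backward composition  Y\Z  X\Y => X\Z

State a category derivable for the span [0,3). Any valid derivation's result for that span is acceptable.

[0,6] S   <
  [0,5] NP/N   >
    [0,3] (NP/N)/PP   >
      [0,1] "built" : ((NP/N)/PP)/PP
      [1,3] PP   >
        [1,2] "clearly" : PP/S
        [2,3] "the" : S
    [3,5] PP   >
      [3,4] "this" : PP/NP
      [4,5] "slowly" : NP
  [5,6] "quickly" : S\(NP/N)

(NP/N)/PP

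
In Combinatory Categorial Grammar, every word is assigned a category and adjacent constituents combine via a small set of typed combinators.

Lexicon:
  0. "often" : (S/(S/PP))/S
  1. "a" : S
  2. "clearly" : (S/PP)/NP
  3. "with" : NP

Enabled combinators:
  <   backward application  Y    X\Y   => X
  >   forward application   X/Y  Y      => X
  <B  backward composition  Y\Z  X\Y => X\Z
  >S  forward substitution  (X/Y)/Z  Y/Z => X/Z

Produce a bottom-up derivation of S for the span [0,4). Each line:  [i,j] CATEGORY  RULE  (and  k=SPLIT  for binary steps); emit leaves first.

[0,4] S   >
  [0,2] S/(S/PP)   >
    [0,1] "often" : (S/(S/PP))/S
    [1,2] "a" : S
  [2,4] S/PP   >
    [2,3] "clearly" : (S/PP)/NP
    [3,4] "with" : NP

[0,1] (S/(S/PP))/S  lex  "often"
[1,2] S  lex  "a"
[0,2] S/(S/PP)  >  k=1
[2,3] (S/PP)/NP  lex  "clearly"
[3,4] NP  lex  "with"
[2,4] S/PP  >  k=3
[0,4] S  >  k=2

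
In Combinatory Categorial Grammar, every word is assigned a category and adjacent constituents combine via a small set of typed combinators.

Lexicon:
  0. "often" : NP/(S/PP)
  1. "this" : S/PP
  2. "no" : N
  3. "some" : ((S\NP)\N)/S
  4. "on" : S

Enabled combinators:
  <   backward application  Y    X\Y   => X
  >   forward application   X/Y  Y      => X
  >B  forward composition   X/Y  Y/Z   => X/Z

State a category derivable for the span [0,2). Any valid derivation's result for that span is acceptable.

[0,5] S   <
  [0,2] NP   >
    [0,1] "often" : NP/(S/PP)
    [1,2] "this" : S/PP
  [2,5] S\NP   <
    [2,3] "no" : N
    [3,5] (S\NP)\N   >
      [3,4] "some" : ((S\NP)\N)/S
      [4,5] "on" : S

NP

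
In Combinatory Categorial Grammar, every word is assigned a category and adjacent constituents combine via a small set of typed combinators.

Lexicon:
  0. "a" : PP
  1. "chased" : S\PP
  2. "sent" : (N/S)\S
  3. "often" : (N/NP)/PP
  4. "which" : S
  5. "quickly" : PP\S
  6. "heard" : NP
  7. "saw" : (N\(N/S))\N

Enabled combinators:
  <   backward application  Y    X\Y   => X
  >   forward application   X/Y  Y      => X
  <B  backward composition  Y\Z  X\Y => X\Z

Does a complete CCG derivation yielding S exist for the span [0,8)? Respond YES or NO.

NO

PP S\PP (N/S)\S (N/NP)/PP S PP\S NP (N\(N/S))\N
CKY chart[0,8] = {N}; S ∉ chart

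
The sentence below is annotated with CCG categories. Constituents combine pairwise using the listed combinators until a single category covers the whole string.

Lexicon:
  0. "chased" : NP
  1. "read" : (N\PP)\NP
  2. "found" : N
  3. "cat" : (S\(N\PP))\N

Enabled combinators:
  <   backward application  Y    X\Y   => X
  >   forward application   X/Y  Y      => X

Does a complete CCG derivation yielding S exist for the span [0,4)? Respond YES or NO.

[0,4] S   <
  [0,2] N\PP   <
    [0,1] "chased" : NP
    [1,2] "read" : (N\PP)\NP
  [2,4] S\(N\PP)   <
    [2,3] "found" : N
    [3,4] "cat" : (S\(N\PP))\N

YES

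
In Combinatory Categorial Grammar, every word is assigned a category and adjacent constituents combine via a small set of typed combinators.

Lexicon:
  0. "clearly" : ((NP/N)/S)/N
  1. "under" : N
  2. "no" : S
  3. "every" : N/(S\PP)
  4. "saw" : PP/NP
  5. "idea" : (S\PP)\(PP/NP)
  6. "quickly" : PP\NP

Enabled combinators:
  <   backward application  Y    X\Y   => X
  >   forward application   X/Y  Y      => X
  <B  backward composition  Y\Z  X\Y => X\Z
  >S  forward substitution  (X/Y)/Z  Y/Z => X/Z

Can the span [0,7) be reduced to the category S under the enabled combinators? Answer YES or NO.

((NP/N)/S)/N N S N/(S\PP) PP/NP (S\PP)\(PP/NP) PP\NP
CKY chart[0,7] = {PP}; S ∉ chart

NO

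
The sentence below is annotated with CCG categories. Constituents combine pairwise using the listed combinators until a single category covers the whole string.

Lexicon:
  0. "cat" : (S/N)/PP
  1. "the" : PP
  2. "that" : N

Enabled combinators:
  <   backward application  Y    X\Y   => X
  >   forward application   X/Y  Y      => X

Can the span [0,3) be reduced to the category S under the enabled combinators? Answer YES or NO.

[0,3] S   >
  [0,2] S/N   >
    [0,1] "cat" : (S/N)/PP
    [1,2] "the" : PP
  [2,3] "that" : N

YES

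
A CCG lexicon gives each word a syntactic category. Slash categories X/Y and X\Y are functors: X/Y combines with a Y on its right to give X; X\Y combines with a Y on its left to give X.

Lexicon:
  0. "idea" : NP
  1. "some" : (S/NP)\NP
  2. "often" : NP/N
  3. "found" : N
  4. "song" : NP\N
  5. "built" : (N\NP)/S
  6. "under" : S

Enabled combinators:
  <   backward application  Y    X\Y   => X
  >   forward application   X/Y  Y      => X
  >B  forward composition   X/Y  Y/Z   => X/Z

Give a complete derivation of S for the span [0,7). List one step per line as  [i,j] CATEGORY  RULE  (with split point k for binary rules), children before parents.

[0,1] NP  lex  "idea"
[1,2] (S/NP)\NP  lex  "some"
[0,2] S/NP  <  k=1
[2,3] NP/N  lex  "often"
[3,4] N  lex  "found"
[4,5] NP\N  lex  "song"
[3,5] NP  <  k=4
[5,6] (N\NP)/S  lex  "built"
[6,7] S  lex  "under"
[5,7] N\NP  >  k=6
[3,7] N  <  k=5
[2,7] NP  >  k=3
[0,7] S  >  k=2

[0,7] S   >
  [0,2] S/NP   <
    [0,1] "idea" : NP
    [1,2] "some" : (S/NP)\NP
  [2,7] NP   >
    [2,3] "often" : NP/N
    [3,7] N   <
      [3,5] NP   <
        [3,4] "found" : N
        [4,5] "song" : NP\N
      [5,7] N\NP   >
        [5,6] "built" : (N\NP)/S
        [6,7] "under" : S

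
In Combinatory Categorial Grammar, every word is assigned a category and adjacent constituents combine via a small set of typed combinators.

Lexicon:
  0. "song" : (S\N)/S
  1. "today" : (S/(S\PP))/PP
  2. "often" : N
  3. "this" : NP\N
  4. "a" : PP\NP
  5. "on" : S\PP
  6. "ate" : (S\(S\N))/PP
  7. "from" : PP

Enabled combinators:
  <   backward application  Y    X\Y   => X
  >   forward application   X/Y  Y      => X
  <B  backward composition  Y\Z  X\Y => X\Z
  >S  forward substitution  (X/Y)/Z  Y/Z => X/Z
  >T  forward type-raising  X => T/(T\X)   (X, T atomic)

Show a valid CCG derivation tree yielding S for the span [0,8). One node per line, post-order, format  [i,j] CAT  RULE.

[0,1] (S\N)/S  lex  "song"
[1,2] (S/(S\PP))/PP  lex  "today"
[2,3] N  lex  "often"
[2,3] NP/(NP\N)  >T
[3,4] NP\N  lex  "this"
[2,4] NP  >  k=3
[4,5] PP\NP  lex  "a"
[2,5] PP  <  k=4
[1,5] S/(S\PP)  >  k=2
[5,6] S\PP  lex  "on"
[1,6] S  >  k=5
[0,6] S\N  >  k=1
[6,7] (S\(S\N))/PP  lex  "ate"
[7,8] PP  lex  "from"
[6,8] S\(S\N)  >  k=7
[0,8] S  <  k=6

[0,8] S   <
  [0,6] S\N   >
    [0,1] "song" : (S\N)/S
    [1,6] S   >
      [1,5] S/(S\PP)   >
        [1,2] "today" : (S/(S\PP))/PP
        [2,5] PP   <
          [2,4] NP   >
            [2,3] NP/(NP\N)   >T
              [2,3] "often" : N
            [3,4] "this" : NP\N
          [4,5] "a" : PP\NP
      [5,6] "on" : S\PP
  [6,8] S\(S\N)   >
    [6,7] "ate" : (S\(S\N))/PP
    [7,8] "from" : PP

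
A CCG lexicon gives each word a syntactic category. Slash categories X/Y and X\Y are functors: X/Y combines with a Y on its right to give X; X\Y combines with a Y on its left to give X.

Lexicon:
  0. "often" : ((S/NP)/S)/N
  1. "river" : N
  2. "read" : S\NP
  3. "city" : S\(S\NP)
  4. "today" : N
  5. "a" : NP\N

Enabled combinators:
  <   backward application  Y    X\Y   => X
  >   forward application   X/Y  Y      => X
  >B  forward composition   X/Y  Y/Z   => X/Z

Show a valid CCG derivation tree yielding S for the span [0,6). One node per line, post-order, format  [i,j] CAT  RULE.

[0,1] ((S/NP)/S)/N  lex  "often"
[1,2] N  lex  "river"
[0,2] (S/NP)/S  >  k=1
[2,3] S\NP  lex  "read"
[3,4] S\(S\NP)  lex  "city"
[2,4] S  <  k=3
[0,4] S/NP  >  k=2
[4,5] N  lex  "today"
[5,6] NP\N  lex  "a"
[4,6] NP  <  k=5
[0,6] S  >  k=4

[0,6] S   >
  [0,4] S/NP   >
    [0,2] (S/NP)/S   >
      [0,1] "often" : ((S/NP)/S)/N
      [1,2] "river" : N
    [2,4] S   <
      [2,3] "read" : S\NP
      [3,4] "city" : S\(S\NP)
  [4,6] NP   <
    [4,5] "today" : N
    [5,6] "a" : NP\N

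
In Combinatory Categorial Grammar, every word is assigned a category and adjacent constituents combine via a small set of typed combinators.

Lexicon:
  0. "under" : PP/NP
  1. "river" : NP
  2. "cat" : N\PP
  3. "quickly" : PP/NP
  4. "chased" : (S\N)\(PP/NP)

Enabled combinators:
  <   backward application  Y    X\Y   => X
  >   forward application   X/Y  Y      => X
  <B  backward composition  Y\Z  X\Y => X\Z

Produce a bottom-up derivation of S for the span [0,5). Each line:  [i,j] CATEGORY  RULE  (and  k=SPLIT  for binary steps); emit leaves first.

[0,1] PP/NP  lex  "under"
[1,2] NP  lex  "river"
[0,2] PP  >  k=1
[2,3] N\PP  lex  "cat"
[0,3] N  <  k=2
[3,4] PP/NP  lex  "quickly"
[4,5] (S\N)\(PP/NP)  lex  "chased"
[3,5] S\N  <  k=4
[0,5] S  <  k=3

[0,5] S   <
  [0,3] N   <
    [0,2] PP   >
      [0,1] "under" : PP/NP
      [1,2] "river" : NP
    [2,3] "cat" : N\PP
  [3,5] S\N   <
    [3,4] "quickly" : PP/NP
    [4,5] "chased" : (S\N)\(PP/NP)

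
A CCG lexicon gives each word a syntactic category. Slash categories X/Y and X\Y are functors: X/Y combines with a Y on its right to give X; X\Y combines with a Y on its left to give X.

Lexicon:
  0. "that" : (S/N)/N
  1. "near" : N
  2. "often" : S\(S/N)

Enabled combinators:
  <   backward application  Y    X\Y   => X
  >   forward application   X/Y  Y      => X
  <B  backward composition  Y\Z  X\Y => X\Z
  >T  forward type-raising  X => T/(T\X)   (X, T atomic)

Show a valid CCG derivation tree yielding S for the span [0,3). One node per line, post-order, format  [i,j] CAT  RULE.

[0,3] S   <
  [0,2] S/N   >
    [0,1] "that" : (S/N)/N
    [1,2] "near" : N
  [2,3] "often" : S\(S/N)

[0,1] (S/N)/N  lex  "that"
[1,2] N  lex  "near"
[0,2] S/N  >  k=1
[2,3] S\(S/N)  lex  "often"
[0,3] S  <  k=2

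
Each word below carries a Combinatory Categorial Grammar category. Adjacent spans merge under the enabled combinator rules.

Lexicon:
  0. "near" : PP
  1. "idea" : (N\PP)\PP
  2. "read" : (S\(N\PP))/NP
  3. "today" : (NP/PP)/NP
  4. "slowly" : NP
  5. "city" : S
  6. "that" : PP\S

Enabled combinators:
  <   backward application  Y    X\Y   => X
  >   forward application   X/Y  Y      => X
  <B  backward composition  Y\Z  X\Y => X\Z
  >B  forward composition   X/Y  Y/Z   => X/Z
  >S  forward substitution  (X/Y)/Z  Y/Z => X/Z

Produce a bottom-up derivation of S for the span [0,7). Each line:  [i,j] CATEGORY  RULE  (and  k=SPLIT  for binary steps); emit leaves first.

[0,7] S   <
  [0,2] N\PP   <
    [0,1] "near" : PP
    [1,2] "idea" : (N\PP)\PP
  [2,7] S\(N\PP)   >
    [2,3] "read" : (S\(N\PP))/NP
    [3,7] NP   >
      [3,5] NP/PP   >
        [3,4] "today" : (NP/PP)/NP
        [4,5] "slowly" : NP
      [5,7] PP   <
        [5,6] "city" : S
        [6,7] "that" : PP\S

[0,1] PP  lex  "near"
[1,2] (N\PP)\PP  lex  "idea"
[0,2] N\PP  <  k=1
[2,3] (S\(N\PP))/NP  lex  "read"
[3,4] (NP/PP)/NP  lex  "today"
[4,5] NP  lex  "slowly"
[3,5] NP/PP  >  k=4
[5,6] S  lex  "city"
[6,7] PP\S  lex  "that"
[5,7] PP  <  k=6
[3,7] NP  >  k=5
[2,7] S\(N\PP)  >  k=3
[0,7] S  <  k=2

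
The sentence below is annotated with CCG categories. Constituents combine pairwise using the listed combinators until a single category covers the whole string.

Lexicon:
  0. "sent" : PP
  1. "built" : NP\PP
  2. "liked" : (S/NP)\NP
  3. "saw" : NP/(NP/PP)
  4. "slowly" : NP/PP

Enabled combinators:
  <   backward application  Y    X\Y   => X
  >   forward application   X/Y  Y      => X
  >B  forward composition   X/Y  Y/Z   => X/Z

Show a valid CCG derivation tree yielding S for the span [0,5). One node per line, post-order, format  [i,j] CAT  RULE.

[0,5] S   >
  [0,3] S/NP   <
    [0,2] NP   <
      [0,1] "sent" : PP
      [1,2] "built" : NP\PP
    [2,3] "liked" : (S/NP)\NP
  [3,5] NP   >
    [3,4] "saw" : NP/(NP/PP)
    [4,5] "slowly" : NP/PP

[0,1] PP  lex  "sent"
[1,2] NP\PP  lex  "built"
[0,2] NP  <  k=1
[2,3] (S/NP)\NP  lex  "liked"
[0,3] S/NP  <  k=2
[3,4] NP/(NP/PP)  lex  "saw"
[4,5] NP/PP  lex  "slowly"
[3,5] NP  >  k=4
[0,5] S  >  k=3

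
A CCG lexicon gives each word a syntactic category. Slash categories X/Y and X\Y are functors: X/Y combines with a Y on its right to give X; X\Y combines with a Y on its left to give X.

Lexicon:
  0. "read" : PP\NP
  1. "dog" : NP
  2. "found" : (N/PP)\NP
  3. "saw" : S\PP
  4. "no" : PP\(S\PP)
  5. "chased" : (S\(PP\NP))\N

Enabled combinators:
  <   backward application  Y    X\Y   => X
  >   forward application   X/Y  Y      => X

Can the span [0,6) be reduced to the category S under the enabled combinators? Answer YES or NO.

[0,6] S   <
  [0,1] "read" : PP\NP
  [1,6] S\(PP\NP)   <
    [1,5] N   >
      [1,3] N/PP   <
        [1,2] "dog" : NP
        [2,3] "found" : (N/PP)\NP
      [3,5] PP   <
        [3,4] "saw" : S\PP
        [4,5] "no" : PP\(S\PP)
    [5,6] "chased" : (S\(PP\NP))\N

YES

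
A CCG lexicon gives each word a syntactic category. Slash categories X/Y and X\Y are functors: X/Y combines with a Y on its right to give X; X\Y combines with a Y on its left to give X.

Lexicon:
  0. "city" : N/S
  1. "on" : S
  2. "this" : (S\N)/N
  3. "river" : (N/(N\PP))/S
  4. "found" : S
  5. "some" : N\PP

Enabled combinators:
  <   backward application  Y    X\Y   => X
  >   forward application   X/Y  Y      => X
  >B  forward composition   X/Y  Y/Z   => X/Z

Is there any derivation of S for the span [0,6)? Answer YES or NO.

YES

[0,6] S   <
  [0,2] N   >
    [0,1] "city" : N/S
    [1,2] "on" : S
  [2,6] S\N   >
    [2,3] "this" : (S\N)/N
    [3,6] N   >
      [3,5] N/(N\PP)   >
        [3,4] "river" : (N/(N\PP))/S
        [4,5] "found" : S
      [5,6] "some" : N\PP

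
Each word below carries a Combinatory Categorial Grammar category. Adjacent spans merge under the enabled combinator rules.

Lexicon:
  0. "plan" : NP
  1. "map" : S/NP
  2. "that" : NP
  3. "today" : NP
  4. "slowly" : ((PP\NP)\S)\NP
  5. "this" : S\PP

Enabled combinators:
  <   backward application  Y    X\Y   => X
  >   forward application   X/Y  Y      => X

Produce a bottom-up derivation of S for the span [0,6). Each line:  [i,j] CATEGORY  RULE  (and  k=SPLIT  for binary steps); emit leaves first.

[0,1] NP  lex  "plan"
[1,2] S/NP  lex  "map"
[2,3] NP  lex  "that"
[1,3] S  >  k=2
[3,4] NP  lex  "today"
[4,5] ((PP\NP)\S)\NP  lex  "slowly"
[3,5] (PP\NP)\S  <  k=4
[1,5] PP\NP  <  k=3
[0,5] PP  <  k=1
[5,6] S\PP  lex  "this"
[0,6] S  <  k=5

[0,6] S   <
  [0,5] PP   <
    [0,1] "plan" : NP
    [1,5] PP\NP   <
      [1,3] S   >
        [1,2] "map" : S/NP
        [2,3] "that" : NP
      [3,5] (PP\NP)\S   <
        [3,4] "today" : NP
        [4,5] "slowly" : ((PP\NP)\S)\NP
  [5,6] "this" : S\PP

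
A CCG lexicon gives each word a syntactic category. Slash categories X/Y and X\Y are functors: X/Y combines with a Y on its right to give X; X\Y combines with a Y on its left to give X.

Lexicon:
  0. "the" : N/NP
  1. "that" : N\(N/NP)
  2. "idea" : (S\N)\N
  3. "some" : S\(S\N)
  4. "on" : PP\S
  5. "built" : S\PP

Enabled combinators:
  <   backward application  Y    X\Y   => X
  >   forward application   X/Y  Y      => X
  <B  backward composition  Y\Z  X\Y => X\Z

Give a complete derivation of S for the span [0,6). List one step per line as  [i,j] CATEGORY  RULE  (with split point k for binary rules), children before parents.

[0,1] N/NP  lex  "the"
[1,2] N\(N/NP)  lex  "that"
[0,2] N  <  k=1
[2,3] (S\N)\N  lex  "idea"
[0,3] S\N  <  k=2
[3,4] S\(S\N)  lex  "some"
[0,4] S  <  k=3
[4,5] PP\S  lex  "on"
[0,5] PP  <  k=4
[5,6] S\PP  lex  "built"
[0,6] S  <  k=5

[0,6] S   <
  [0,5] PP   <
    [0,4] S   <
      [0,3] S\N   <
        [0,2] N   <
          [0,1] "the" : N/NP
          [1,2] "that" : N\(N/NP)
        [2,3] "idea" : (S\N)\N
      [3,4] "some" : S\(S\N)
    [4,5] "on" : PP\S
  [5,6] "built" : S\PP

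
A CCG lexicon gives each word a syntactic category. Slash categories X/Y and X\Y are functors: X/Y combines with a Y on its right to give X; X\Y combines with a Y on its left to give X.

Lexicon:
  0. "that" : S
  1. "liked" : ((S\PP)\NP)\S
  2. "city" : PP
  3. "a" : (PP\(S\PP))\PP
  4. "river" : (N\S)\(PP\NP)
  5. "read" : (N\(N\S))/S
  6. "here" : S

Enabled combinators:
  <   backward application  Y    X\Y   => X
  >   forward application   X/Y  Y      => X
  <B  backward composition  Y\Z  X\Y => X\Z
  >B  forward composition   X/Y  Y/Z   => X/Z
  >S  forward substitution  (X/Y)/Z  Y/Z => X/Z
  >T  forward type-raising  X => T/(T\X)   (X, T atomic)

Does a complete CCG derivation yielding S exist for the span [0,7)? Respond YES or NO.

NO

S ((S\PP)\NP)\S PP (PP\(S\PP))\PP (N\S)\(PP\NP) (N\(N\S))/S S
CKY chart[0,7] = {N, N/(N\N), NP/(NP\N), PP/(PP\N), S/(S\N)}; S ∉ chart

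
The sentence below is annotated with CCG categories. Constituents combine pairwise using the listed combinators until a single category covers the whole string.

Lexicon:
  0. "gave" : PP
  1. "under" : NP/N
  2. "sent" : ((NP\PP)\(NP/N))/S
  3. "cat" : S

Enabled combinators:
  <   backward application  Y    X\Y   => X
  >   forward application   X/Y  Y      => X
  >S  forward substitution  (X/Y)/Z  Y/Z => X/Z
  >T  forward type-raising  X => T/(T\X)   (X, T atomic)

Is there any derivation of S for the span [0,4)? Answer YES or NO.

NO

PP NP/N ((NP\PP)\(NP/N))/S S
CKY chart[0,4] = {N/(N\NP), NP, NP/(NP\NP), PP/(PP\NP), S/(S\NP)}; S ∉ chart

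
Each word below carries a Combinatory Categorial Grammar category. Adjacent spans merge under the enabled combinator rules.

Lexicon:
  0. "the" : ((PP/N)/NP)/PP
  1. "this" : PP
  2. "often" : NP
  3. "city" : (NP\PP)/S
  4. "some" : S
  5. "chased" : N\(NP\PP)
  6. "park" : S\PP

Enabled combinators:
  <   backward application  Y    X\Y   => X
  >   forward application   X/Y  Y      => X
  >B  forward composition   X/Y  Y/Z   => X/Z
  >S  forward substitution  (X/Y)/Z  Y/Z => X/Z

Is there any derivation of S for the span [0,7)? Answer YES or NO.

YES

[0,7] S   <
  [0,6] PP   >
    [0,3] PP/N   >
      [0,2] (PP/N)/NP   >
        [0,1] "the" : ((PP/N)/NP)/PP
        [1,2] "this" : PP
      [2,3] "often" : NP
    [3,6] N   <
      [3,5] NP\PP   >
        [3,4] "city" : (NP\PP)/S
        [4,5] "some" : S
      [5,6] "chased" : N\(NP\PP)
  [6,7] "park" : S\PP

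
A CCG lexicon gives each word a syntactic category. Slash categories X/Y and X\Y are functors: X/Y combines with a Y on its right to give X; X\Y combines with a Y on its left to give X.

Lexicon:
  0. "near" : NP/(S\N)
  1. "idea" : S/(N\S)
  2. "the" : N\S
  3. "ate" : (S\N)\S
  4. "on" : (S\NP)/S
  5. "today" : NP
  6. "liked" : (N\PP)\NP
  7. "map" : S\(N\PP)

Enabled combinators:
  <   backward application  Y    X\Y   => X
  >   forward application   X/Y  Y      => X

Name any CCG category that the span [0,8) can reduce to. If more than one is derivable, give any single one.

S

[0,8] S   <
  [0,4] NP   >
    [0,1] "near" : NP/(S\N)
    [1,4] S\N   <
      [1,3] S   >
        [1,2] "idea" : S/(N\S)
        [2,3] "the" : N\S
      [3,4] "ate" : (S\N)\S
  [4,8] S\NP   >
    [4,5] "on" : (S\NP)/S
    [5,8] S   <
      [5,7] N\PP   <
        [5,6] "today" : NP
        [6,7] "liked" : (N\PP)\NP
      [7,8] "map" : S\(N\PP)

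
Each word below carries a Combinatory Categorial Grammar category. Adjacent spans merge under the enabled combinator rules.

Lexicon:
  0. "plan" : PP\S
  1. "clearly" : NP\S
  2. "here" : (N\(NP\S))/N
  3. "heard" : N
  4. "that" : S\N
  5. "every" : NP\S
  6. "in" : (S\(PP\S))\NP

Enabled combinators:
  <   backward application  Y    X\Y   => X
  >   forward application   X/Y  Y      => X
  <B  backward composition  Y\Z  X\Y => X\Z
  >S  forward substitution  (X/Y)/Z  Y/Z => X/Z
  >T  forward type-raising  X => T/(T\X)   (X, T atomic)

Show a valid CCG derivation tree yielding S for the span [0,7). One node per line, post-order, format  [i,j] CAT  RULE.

[0,1] PP\S  lex  "plan"
[1,2] NP\S  lex  "clearly"
[2,3] (N\(NP\S))/N  lex  "here"
[3,4] N  lex  "heard"
[2,4] N\(NP\S)  >  k=3
[1,4] N  <  k=2
[4,5] S\N  lex  "that"
[5,6] NP\S  lex  "every"
[4,6] NP\N  <B  k=5
[1,6] NP  <  k=4
[6,7] (S\(PP\S))\NP  lex  "in"
[1,7] S\(PP\S)  <  k=6
[0,7] S  <  k=1

[0,7] S   <
  [0,1] "plan" : PP\S
  [1,7] S\(PP\S)   <
    [1,6] NP   <
      [1,4] N   <
        [1,2] "clearly" : NP\S
        [2,4] N\(NP\S)   >
          [2,3] "here" : (N\(NP\S))/N
          [3,4] "heard" : N
      [4,6] NP\N   <B
        [4,5] "that" : S\N
        [5,6] "every" : NP\S
    [6,7] "in" : (S\(PP\S))\NP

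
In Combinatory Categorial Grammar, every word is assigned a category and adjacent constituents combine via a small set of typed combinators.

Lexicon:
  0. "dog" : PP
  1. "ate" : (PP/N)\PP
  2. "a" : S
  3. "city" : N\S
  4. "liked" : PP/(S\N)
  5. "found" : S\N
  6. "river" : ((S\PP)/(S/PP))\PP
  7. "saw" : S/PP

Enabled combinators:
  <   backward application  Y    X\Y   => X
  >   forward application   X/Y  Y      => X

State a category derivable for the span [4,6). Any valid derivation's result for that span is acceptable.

[0,8] S   <
  [0,4] PP   >
    [0,2] PP/N   <
      [0,1] "dog" : PP
      [1,2] "ate" : (PP/N)\PP
    [2,4] N   <
      [2,3] "a" : S
      [3,4] "city" : N\S
  [4,8] S\PP   >
    [4,7] (S\PP)/(S/PP)   <
      [4,6] PP   >
        [4,5] "liked" : PP/(S\N)
        [5,6] "found" : S\N
      [6,7] "river" : ((S\PP)/(S/PP))\PP
    [7,8] "saw" : S/PP

PP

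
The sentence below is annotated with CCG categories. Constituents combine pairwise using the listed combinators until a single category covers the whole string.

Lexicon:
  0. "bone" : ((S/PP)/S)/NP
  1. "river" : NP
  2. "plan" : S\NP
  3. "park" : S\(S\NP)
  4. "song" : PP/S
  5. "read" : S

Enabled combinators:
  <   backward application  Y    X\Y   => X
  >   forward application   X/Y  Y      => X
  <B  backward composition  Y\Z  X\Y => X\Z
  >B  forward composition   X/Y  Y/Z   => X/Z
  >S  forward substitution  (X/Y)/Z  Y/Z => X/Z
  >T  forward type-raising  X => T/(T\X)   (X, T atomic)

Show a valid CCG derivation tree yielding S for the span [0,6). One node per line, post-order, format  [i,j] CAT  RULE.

[0,6] S   >
  [0,4] S/PP   >
    [0,2] (S/PP)/S   >
      [0,1] "bone" : ((S/PP)/S)/NP
      [1,2] "river" : NP
    [2,4] S   <
      [2,3] "plan" : S\NP
      [3,4] "park" : S\(S\NP)
  [4,6] PP   >
    [4,5] "song" : PP/S
    [5,6] "read" : S

[0,1] ((S/PP)/S)/NP  lex  "bone"
[1,2] NP  lex  "river"
[0,2] (S/PP)/S  >  k=1
[2,3] S\NP  lex  "plan"
[3,4] S\(S\NP)  lex  "park"
[2,4] S  <  k=3
[0,4] S/PP  >  k=2
[4,5] PP/S  lex  "song"
[5,6] S  lex  "read"
[4,6] PP  >  k=5
[0,6] S  >  k=4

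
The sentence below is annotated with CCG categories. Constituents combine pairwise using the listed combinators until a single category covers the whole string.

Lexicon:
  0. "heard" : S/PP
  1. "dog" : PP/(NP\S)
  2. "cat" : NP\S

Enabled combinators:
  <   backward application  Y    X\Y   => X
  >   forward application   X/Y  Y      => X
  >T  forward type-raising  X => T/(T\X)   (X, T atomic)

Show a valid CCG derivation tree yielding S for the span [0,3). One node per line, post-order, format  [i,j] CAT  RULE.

[0,3] S   >
  [0,1] "heard" : S/PP
  [1,3] PP   >
    [1,2] "dog" : PP/(NP\S)
    [2,3] "cat" : NP\S

[0,1] S/PP  lex  "heard"
[1,2] PP/(NP\S)  lex  "dog"
[2,3] NP\S  lex  "cat"
[1,3] PP  >  k=2
[0,3] S  >  k=1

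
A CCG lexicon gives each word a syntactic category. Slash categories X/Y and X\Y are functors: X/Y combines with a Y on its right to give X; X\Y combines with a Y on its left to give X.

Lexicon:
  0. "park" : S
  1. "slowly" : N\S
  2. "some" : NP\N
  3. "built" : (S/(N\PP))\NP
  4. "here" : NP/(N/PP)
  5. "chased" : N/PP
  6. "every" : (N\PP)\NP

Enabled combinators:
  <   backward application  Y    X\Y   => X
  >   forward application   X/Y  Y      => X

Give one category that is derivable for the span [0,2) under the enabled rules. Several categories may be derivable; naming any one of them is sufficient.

[0,7] S   >
  [0,4] S/(N\PP)   <
    [0,3] NP   <
      [0,2] N   <
        [0,1] "park" : S
        [1,2] "slowly" : N\S
      [2,3] "some" : NP\N
    [3,4] "built" : (S/(N\PP))\NP
  [4,7] N\PP   <
    [4,6] NP   >
      [4,5] "here" : NP/(N/PP)
      [5,6] "chased" : N/PP
    [6,7] "every" : (N\PP)\NP

N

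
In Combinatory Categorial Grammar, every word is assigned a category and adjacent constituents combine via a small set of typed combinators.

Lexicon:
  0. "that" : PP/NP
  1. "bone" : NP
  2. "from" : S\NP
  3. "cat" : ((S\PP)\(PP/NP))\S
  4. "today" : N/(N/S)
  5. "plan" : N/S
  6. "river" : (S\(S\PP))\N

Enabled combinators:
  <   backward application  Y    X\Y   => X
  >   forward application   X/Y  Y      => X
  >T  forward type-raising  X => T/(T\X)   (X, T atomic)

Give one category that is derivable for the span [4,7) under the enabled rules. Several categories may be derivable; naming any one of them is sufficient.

[0,7] S   <
  [0,4] S\PP   <
    [0,1] "that" : PP/NP
    [1,4] (S\PP)\(PP/NP)   <
      [1,3] S   >
        [1,2] S/(S\NP)   >T
          [1,2] "bone" : NP
        [2,3] "from" : S\NP
      [3,4] "cat" : ((S\PP)\(PP/NP))\S
  [4,7] S\(S\PP)   <
    [4,6] N   >
      [4,5] "today" : N/(N/S)
      [5,6] "plan" : N/S
    [6,7] "river" : (S\(S\PP))\N

S\(S\PP)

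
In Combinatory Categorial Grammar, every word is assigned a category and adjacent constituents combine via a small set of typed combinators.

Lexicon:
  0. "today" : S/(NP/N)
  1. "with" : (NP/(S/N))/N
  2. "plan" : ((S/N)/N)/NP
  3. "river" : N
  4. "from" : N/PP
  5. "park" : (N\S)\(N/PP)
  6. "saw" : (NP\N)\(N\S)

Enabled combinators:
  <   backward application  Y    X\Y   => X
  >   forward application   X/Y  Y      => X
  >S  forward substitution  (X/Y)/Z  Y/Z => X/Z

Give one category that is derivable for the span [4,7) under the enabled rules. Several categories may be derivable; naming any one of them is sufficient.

NP\N

[0,7] S   >
  [0,1] "today" : S/(NP/N)
  [1,7] NP/N   >S
    [1,2] "with" : (NP/(S/N))/N
    [2,7] (S/N)/N   >
      [2,3] "plan" : ((S/N)/N)/NP
      [3,7] NP   <
        [3,4] "river" : N
        [4,7] NP\N   <
          [4,6] N\S   <
            [4,5] "from" : N/PP
            [5,6] "park" : (N\S)\(N/PP)
          [6,7] "saw" : (NP\N)\(N\S)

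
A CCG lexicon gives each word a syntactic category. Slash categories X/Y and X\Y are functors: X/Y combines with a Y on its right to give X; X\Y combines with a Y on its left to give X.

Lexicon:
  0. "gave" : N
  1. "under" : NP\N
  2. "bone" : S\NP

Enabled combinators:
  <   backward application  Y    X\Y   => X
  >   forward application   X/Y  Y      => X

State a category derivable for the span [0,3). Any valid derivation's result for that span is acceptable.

[0,3] S   <
  [0,2] NP   <
    [0,1] "gave" : N
    [1,2] "under" : NP\N
  [2,3] "bone" : S\NP

S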